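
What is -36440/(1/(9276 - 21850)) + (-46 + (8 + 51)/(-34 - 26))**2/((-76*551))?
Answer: 69074780919669239/150753600 ≈ 4.5820e+8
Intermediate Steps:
-36440/(1/(9276 - 21850)) + (-46 + (8 + 51)/(-34 - 26))**2/((-76*551)) = -36440/(1/(-12574)) + (-46 + 59/(-60))**2/(-41876) = -36440/(-1/12574) + (-46 + 59*(-1/60))**2*(-1/41876) = -36440*(-12574) + (-46 - 59/60)**2*(-1/41876) = 458196560 + (-2819/60)**2*(-1/41876) = 458196560 + (7946761/3600)*(-1/41876) = 458196560 - 7946761/150753600 = 69074780919669239/150753600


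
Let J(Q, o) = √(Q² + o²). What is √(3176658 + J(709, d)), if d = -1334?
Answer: √(3176658 + √2282237) ≈ 1782.7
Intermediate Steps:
√(3176658 + J(709, d)) = √(3176658 + √(709² + (-1334)²)) = √(3176658 + √(502681 + 1779556)) = √(3176658 + √2282237)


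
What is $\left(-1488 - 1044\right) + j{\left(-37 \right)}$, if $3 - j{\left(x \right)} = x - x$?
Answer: $-2529$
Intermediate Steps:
$j{\left(x \right)} = 3$ ($j{\left(x \right)} = 3 - \left(x - x\right) = 3 - 0 = 3 + 0 = 3$)
$\left(-1488 - 1044\right) + j{\left(-37 \right)} = \left(-1488 - 1044\right) + 3 = -2532 + 3 = -2529$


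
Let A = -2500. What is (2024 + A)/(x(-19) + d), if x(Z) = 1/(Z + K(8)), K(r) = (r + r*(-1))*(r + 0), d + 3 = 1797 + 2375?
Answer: -4522/39605 ≈ -0.11418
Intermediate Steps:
d = 4169 (d = -3 + (1797 + 2375) = -3 + 4172 = 4169)
K(r) = 0 (K(r) = (r - r)*r = 0*r = 0)
x(Z) = 1/Z (x(Z) = 1/(Z + 0) = 1/Z)
(2024 + A)/(x(-19) + d) = (2024 - 2500)/(1/(-19) + 4169) = -476/(-1/19 + 4169) = -476/79210/19 = -476*19/79210 = -4522/39605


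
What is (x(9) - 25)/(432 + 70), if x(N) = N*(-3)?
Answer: -26/251 ≈ -0.10359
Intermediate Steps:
x(N) = -3*N
(x(9) - 25)/(432 + 70) = (-3*9 - 25)/(432 + 70) = (-27 - 25)/502 = -52*1/502 = -26/251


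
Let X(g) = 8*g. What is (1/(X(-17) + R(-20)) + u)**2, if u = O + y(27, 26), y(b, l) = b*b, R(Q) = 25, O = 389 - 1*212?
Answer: 10113319225/12321 ≈ 8.2082e+5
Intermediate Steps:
O = 177 (O = 389 - 212 = 177)
y(b, l) = b**2
u = 906 (u = 177 + 27**2 = 177 + 729 = 906)
(1/(X(-17) + R(-20)) + u)**2 = (1/(8*(-17) + 25) + 906)**2 = (1/(-136 + 25) + 906)**2 = (1/(-111) + 906)**2 = (-1/111 + 906)**2 = (100565/111)**2 = 10113319225/12321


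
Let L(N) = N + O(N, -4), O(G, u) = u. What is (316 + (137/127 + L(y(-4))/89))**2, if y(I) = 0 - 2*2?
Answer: 12837351555625/127757809 ≈ 1.0048e+5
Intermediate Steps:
y(I) = -4 (y(I) = 0 - 4 = -4)
L(N) = -4 + N (L(N) = N - 4 = -4 + N)
(316 + (137/127 + L(y(-4))/89))**2 = (316 + (137/127 + (-4 - 4)/89))**2 = (316 + (137*(1/127) - 8*1/89))**2 = (316 + (137/127 - 8/89))**2 = (316 + 11177/11303)**2 = (3582925/11303)**2 = 12837351555625/127757809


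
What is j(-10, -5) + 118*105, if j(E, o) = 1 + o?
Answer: 12386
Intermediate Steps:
j(-10, -5) + 118*105 = (1 - 5) + 118*105 = -4 + 12390 = 12386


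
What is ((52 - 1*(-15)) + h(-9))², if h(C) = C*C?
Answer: 21904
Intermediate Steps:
h(C) = C²
((52 - 1*(-15)) + h(-9))² = ((52 - 1*(-15)) + (-9)²)² = ((52 + 15) + 81)² = (67 + 81)² = 148² = 21904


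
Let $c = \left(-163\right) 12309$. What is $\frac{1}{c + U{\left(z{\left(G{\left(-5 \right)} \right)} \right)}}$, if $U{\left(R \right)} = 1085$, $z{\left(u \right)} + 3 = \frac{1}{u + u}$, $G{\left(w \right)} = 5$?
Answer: $- \frac{1}{2005282} \approx -4.9868 \cdot 10^{-7}$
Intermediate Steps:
$z{\left(u \right)} = -3 + \frac{1}{2 u}$ ($z{\left(u \right)} = -3 + \frac{1}{u + u} = -3 + \frac{1}{2 u}$)
$c = -2006367$
$\frac{1}{c + U{\left(z{\left(G{\left(-5 \right)} \right)} \right)}} = \frac{1}{-2006367 + 1085} = \frac{1}{-2005282} = - \frac{1}{2005282}$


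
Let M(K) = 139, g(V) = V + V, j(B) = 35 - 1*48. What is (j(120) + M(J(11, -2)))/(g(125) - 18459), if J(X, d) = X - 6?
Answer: -126/18209 ≈ -0.0069197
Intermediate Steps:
j(B) = -13 (j(B) = 35 - 48 = -13)
g(V) = 2*V
J(X, d) = -6 + X
(j(120) + M(J(11, -2)))/(g(125) - 18459) = (-13 + 139)/(2*125 - 18459) = 126/(250 - 18459) = 126/(-18209) = 126*(-1/18209) = -126/18209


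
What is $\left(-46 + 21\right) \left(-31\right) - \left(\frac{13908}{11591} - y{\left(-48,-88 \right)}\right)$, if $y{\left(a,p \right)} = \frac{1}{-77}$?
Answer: $\frac{690610418}{892507} \approx 773.79$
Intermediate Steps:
$y{\left(a,p \right)} = - \frac{1}{77}$
$\left(-46 + 21\right) \left(-31\right) - \left(\frac{13908}{11591} - y{\left(-48,-88 \right)}\right) = \left(-46 + 21\right) \left(-31\right) - \left(\frac{13908}{11591} - - \frac{1}{77}\right) = \left(-25\right) \left(-31\right) - \left(13908 \cdot \frac{1}{11591} + \frac{1}{77}\right) = 775 - \left(\frac{13908}{11591} + \frac{1}{77}\right) = 775 - \frac{1082507}{892507} = \frac{690610418}{892507}$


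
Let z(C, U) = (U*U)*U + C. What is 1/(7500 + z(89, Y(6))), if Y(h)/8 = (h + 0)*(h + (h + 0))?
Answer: 1/191110565 ≈ 5.2326e-9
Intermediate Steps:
Y(h) = 16*h² (Y(h) = 8*((h + 0)*(h + (h + 0))) = 8*(h*(h + h)) = 8*(h*(2*h)) = 8*(2*h²) = 16*h²)
z(C, U) = C + U³ (z(C, U) = U²*U + C = U³ + C = C + U³)
1/(7500 + z(89, Y(6))) = 1/(7500 + (89 + (16*6²)³)) = 1/(7500 + (89 + (16*36)³)) = 1/(7500 + (89 + 576³)) = 1/(7500 + (89 + 191102976)) = 1/(7500 + 191103065) = 1/191110565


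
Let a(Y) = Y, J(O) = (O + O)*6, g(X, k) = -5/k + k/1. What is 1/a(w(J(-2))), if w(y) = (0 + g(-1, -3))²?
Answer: 9/16 ≈ 0.56250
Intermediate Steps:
g(X, k) = k - 5/k (g(X, k) = -5/k + k*1 = -5/k + k = k - 5/k)
J(O) = 12*O (J(O) = (2*O)*6 = 12*O)
w(y) = 16/9 (w(y) = (0 + (-3 - 5/(-3)))² = (0 + (-3 - 5*(-⅓)))² = (0 + (-3 + 5/3))² = (0 - 4/3)² = (-4/3)² = 16/9)
1/a(w(J(-2))) = 1/(16/9) = 9/16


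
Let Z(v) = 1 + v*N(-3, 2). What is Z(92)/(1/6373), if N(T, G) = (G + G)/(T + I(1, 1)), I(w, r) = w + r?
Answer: -2338891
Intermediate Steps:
I(w, r) = r + w
N(T, G) = 2*G/(2 + T) (N(T, G) = (G + G)/(T + (1 + 1)) = (2*G)/(T + 2) = (2*G)/(2 + T) = 2*G/(2 + T))
Z(v) = 1 - 4*v (Z(v) = 1 + v*(2*2/(2 - 3)) = 1 + v*(2*2/(-1)) = 1 + v*(2*2*(-1)) = 1 + v*(-4) = 1 - 4*v)
Z(92)/(1/6373) = (1 - 4*92)/(1/6373) = (1 - 368)/(1/6373) = -367*6373 = -2338891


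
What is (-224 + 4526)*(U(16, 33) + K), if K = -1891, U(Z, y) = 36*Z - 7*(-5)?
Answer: -5506560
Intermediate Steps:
U(Z, y) = 35 + 36*Z (U(Z, y) = 36*Z + 35 = 35 + 36*Z)
(-224 + 4526)*(U(16, 33) + K) = (-224 + 4526)*((35 + 36*16) - 1891) = 4302*((35 + 576) - 1891) = 4302*(611 - 1891) = 4302*(-1280) = -5506560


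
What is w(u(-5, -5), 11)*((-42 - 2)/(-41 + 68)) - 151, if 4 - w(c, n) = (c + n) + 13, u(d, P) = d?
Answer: -1139/9 ≈ -126.56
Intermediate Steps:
w(c, n) = -9 - c - n (w(c, n) = 4 - ((c + n) + 13) = 4 - (13 + c + n) = 4 + (-13 - c - n) = -9 - c - n)
w(u(-5, -5), 11)*((-42 - 2)/(-41 + 68)) - 151 = (-9 - 1*(-5) - 1*11)*((-42 - 2)/(-41 + 68)) - 151 = (-9 + 5 - 11)*(-44/27) - 151 = -(-660)/27 - 151 = -15*(-44/27) - 151 = 220/9 - 151 = -1139/9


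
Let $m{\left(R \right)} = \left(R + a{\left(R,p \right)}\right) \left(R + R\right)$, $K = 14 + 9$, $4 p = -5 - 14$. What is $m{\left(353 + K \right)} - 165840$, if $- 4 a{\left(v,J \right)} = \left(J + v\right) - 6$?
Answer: $48245$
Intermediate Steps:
$p = - \frac{19}{4}$ ($p = \frac{-5 - 14}{4} = \frac{1}{4} \left(-19\right) = - \frac{19}{4} \approx -4.75$)
$K = 23$
$a{\left(v,J \right)} = \frac{3}{2} - \frac{J}{4} - \frac{v}{4}$ ($a{\left(v,J \right)} = - \frac{\left(J + v\right) - 6}{4} = - \frac{-6 + J + v}{4} = \frac{3}{2} - \frac{J}{4} - \frac{v}{4}$)
$m{\left(R \right)} = 2 R \left(\frac{43}{16} + \frac{3 R}{4}\right)$ ($m{\left(R \right)} = \left(R - \left(- \frac{43}{16} + \frac{R}{4}\right)\right) \left(R + R\right) = \left(R + \left(\frac{3}{2} + \frac{19}{16} - \frac{R}{4}\right)\right) 2 R = \left(R - \left(- \frac{43}{16} + \frac{R}{4}\right)\right) 2 R = \left(\frac{43}{16} + \frac{3 R}{4}\right) 2 R = 2 R \left(\frac{43}{16} + \frac{3 R}{4}\right)$)
$m{\left(353 + K \right)} - 165840 = \frac{\left(353 + 23\right) \left(43 + 12 \left(353 + 23\right)\right)}{8} - 165840 = \frac{1}{8} \cdot 376 \left(43 + 12 \cdot 376\right) - 165840 = \frac{1}{8} \cdot 376 \left(43 + 4512\right) - 165840 = \frac{1}{8} \cdot 376 \cdot 4555 - 165840 = 214085 - 165840 = 48245$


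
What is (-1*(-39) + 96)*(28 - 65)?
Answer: -4995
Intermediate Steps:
(-1*(-39) + 96)*(28 - 65) = (39 + 96)*(-37) = 135*(-37) = -4995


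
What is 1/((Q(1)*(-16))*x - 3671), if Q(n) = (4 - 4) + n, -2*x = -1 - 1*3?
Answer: -1/3703 ≈ -0.00027005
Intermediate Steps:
x = 2 (x = -(-1 - 1*3)/2 = -(-1 - 3)/2 = -1/2*(-4) = 2)
Q(n) = n (Q(n) = 0 + n = n)
1/((Q(1)*(-16))*x - 3671) = 1/((1*(-16))*2 - 3671) = 1/(-16*2 - 3671) = 1/(-32 - 3671) = 1/(-3703) = -1/3703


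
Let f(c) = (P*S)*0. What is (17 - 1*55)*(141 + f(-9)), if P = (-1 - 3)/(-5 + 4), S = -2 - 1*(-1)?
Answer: -5358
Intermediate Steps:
S = -1 (S = -2 + 1 = -1)
P = 4 (P = -4/(-1) = -4*(-1) = 4)
f(c) = 0 (f(c) = (4*(-1))*0 = -4*0 = 0)
(17 - 1*55)*(141 + f(-9)) = (17 - 1*55)*(141 + 0) = (17 - 55)*141 = -38*141 = -5358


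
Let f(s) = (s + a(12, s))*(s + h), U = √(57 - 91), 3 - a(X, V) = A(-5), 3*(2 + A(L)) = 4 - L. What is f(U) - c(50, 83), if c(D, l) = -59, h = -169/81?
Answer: 1687/81 - 7*I*√34/81 ≈ 20.827 - 0.50391*I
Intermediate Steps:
A(L) = -⅔ - L/3 (A(L) = -2 + (4 - L)/3 = -2 + (4/3 - L/3) = -⅔ - L/3)
h = -169/81 (h = -169*1/81 = -169/81 ≈ -2.0864)
a(X, V) = 2 (a(X, V) = 3 - (-⅔ - ⅓*(-5)) = 3 - (-⅔ + 5/3) = 3 - 1*1 = 3 - 1 = 2)
U = I*√34 (U = √(-34) = I*√34 ≈ 5.8309*I)
f(s) = (2 + s)*(-169/81 + s) (f(s) = (s + 2)*(s - 169/81) = (2 + s)*(-169/81 + s))
f(U) - c(50, 83) = (-338/81 + (I*√34)² - 7*I*√34/81) - 1*(-59) = (-338/81 - 34 - 7*I*√34/81) + 59 = (-3092/81 - 7*I*√34/81) + 59 = 1687/81 - 7*I*√34/81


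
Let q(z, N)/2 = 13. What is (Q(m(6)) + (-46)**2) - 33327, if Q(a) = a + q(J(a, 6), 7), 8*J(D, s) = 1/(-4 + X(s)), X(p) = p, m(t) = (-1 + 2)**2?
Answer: -31184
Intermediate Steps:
m(t) = 1 (m(t) = 1**2 = 1)
J(D, s) = 1/(8*(-4 + s))
q(z, N) = 26 (q(z, N) = 2*13 = 26)
Q(a) = 26 + a (Q(a) = a + 26 = 26 + a)
(Q(m(6)) + (-46)**2) - 33327 = ((26 + 1) + (-46)**2) - 33327 = (27 + 2116) - 33327 = 2143 - 33327 = -31184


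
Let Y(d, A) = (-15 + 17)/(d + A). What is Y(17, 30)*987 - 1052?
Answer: -1010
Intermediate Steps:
Y(d, A) = 2/(A + d)
Y(17, 30)*987 - 1052 = (2/(30 + 17))*987 - 1052 = (2/47)*987 - 1052 = 42 - 1052 = -1010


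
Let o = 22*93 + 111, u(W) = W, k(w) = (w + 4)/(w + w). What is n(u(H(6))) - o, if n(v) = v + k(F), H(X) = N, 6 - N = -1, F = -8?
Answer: -8599/4 ≈ -2149.8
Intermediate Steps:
k(w) = (4 + w)/(2*w) (k(w) = (4 + w)/((2*w)) = (4 + w)*(1/(2*w)) = (4 + w)/(2*w))
N = 7 (N = 6 - 1*(-1) = 6 + 1 = 7)
H(X) = 7
n(v) = ¼ + v (n(v) = v + (½)*(4 - 8)/(-8) = v + (½)*(-⅛)*(-4) = v + ¼ = ¼ + v)
o = 2157 (o = 2046 + 111 = 2157)
n(u(H(6))) - o = (¼ + 7) - 1*2157 = 29/4 - 2157 = -8599/4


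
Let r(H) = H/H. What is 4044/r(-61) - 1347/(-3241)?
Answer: 13107951/3241 ≈ 4044.4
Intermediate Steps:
r(H) = 1
4044/r(-61) - 1347/(-3241) = 4044/1 - 1347/(-3241) = 4044*1 - 1347*(-1/3241) = 4044 + 1347/3241 = 13107951/3241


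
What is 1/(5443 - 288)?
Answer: 1/5155 ≈ 0.00019399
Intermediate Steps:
1/(5443 - 288) = 1/5155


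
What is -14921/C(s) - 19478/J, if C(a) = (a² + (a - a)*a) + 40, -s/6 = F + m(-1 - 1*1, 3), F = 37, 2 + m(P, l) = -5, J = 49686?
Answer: -686615563/805906920 ≈ -0.85198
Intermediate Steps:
m(P, l) = -7 (m(P, l) = -2 - 5 = -7)
s = -180 (s = -6*(37 - 7) = -6*30 = -180)
C(a) = 40 + a² (C(a) = (a² + 0*a) + 40 = (a² + 0) + 40 = a² + 40 = 40 + a²)
-14921/C(s) - 19478/J = -14921/(40 + (-180)²) - 19478/49686 = -14921/(40 + 32400) - 19478*1/49686 = -14921/32440 - 9739/24843 = -686615563/805906920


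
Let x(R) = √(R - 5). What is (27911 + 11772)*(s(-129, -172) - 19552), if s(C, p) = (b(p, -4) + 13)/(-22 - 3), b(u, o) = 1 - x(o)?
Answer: -19397605962/25 + 119049*I/25 ≈ -7.759e+8 + 4762.0*I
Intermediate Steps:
x(R) = √(-5 + R)
b(u, o) = 1 - √(-5 + o)
s(C, p) = -14/25 + 3*I/25 (s(C, p) = ((1 - √(-5 - 4)) + 13)/(-22 - 3) = ((1 - √(-9)) + 13)/(-25) = ((1 - 3*I) + 13)*(-1/25) = (14 - 3*I)*(-1/25) = -14/25 + 3*I/25)
(27911 + 11772)*(s(-129, -172) - 19552) = (27911 + 11772)*((-14/25 + 3*I/25) - 19552) = 39683*(-488814/25 + 3*I/25) = -19397605962/25 + 119049*I/25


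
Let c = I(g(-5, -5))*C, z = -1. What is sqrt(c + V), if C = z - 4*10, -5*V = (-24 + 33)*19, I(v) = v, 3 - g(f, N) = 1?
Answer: I*sqrt(2905)/5 ≈ 10.78*I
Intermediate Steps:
g(f, N) = 2 (g(f, N) = 3 - 1*1 = 3 - 1 = 2)
V = -171/5 (V = -(-24 + 33)*19/5 = -9*19/5 = -1/5*171 = -171/5 ≈ -34.200)
C = -41 (C = -1 - 4*10 = -1 - 40 = -41)
c = -82 (c = 2*(-41) = -82)
sqrt(c + V) = sqrt(-82 - 171/5) = sqrt(-581/5) = I*sqrt(2905)/5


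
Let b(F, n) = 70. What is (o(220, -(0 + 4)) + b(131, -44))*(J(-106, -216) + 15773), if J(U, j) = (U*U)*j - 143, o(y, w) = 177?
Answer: -595602462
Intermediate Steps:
J(U, j) = -143 + j*U**2 (J(U, j) = U**2*j - 143 = j*U**2 - 143 = -143 + j*U**2)
(o(220, -(0 + 4)) + b(131, -44))*(J(-106, -216) + 15773) = (177 + 70)*((-143 - 216*(-106)**2) + 15773) = 247*((-143 - 216*11236) + 15773) = 247*((-143 - 2426976) + 15773) = 247*(-2427119 + 15773) = 247*(-2411346) = -595602462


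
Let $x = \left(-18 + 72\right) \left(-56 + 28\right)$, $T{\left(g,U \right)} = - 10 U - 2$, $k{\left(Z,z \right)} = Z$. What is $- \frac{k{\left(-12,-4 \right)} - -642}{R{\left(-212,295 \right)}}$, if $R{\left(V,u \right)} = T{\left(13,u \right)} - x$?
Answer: $\frac{7}{16} \approx 0.4375$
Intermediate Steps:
$T{\left(g,U \right)} = -2 - 10 U$
$x = -1512$ ($x = 54 \left(-28\right) = -1512$)
$R{\left(V,u \right)} = 1510 - 10 u$ ($R{\left(V,u \right)} = \left(-2 - 10 u\right) - -1512 = \left(-2 - 10 u\right) + 1512 = 1510 - 10 u$)
$- \frac{k{\left(-12,-4 \right)} - -642}{R{\left(-212,295 \right)}} = - \frac{-12 - -642}{1510 - 2950} = - \frac{-12 + 642}{1510 - 2950} = - \frac{630}{-1440} = - \frac{630 \left(-1\right)}{1440} = \left(-1\right) \left(- \frac{7}{16}\right) = \frac{7}{16}$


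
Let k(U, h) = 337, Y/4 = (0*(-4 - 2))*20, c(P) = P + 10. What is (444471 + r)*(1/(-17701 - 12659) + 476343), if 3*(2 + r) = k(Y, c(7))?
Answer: 2411037950871922/11385 ≈ 2.1177e+11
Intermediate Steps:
c(P) = 10 + P
Y = 0 (Y = 4*((0*(-4 - 2))*20) = 4*((0*(-6))*20) = 4*(0*20) = 4*0 = 0)
r = 331/3 (r = -2 + (⅓)*337 = -2 + 337/3 = 331/3 ≈ 110.33)
(444471 + r)*(1/(-17701 - 12659) + 476343) = (444471 + 331/3)*(1/(-17701 - 12659) + 476343) = 1333744*(1/(-30360) + 476343)/3 = 1333744*(-1/30360 + 476343)/3 = (1333744/3)*(14461773479/30360) = 2411037950871922/11385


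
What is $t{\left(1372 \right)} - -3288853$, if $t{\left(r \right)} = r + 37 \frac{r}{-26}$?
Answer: $\frac{42747543}{13} \approx 3.2883 \cdot 10^{6}$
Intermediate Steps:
$t{\left(r \right)} = - \frac{11 r}{26}$ ($t{\left(r \right)} = r + 37 r \left(- \frac{1}{26}\right) = r + 37 \left(- \frac{r}{26}\right) = r - \frac{37 r}{26} = - \frac{11 r}{26}$)
$t{\left(1372 \right)} - -3288853 = \left(- \frac{11}{26}\right) 1372 - -3288853 = - \frac{7546}{13} + 3288853 = \frac{42747543}{13}$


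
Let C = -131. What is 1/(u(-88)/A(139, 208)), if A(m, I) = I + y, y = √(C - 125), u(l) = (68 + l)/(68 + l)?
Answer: 208 + 16*I ≈ 208.0 + 16.0*I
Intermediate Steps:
u(l) = 1
y = 16*I (y = √(-131 - 125) = √(-256) = 16*I ≈ 16.0*I)
A(m, I) = I + 16*I
1/(u(-88)/A(139, 208)) = 1/(1/(208 + 16*I)) = 1/(1*((208 - 16*I)/43520)) = 1/((208 - 16*I)/43520) = 208 + 16*I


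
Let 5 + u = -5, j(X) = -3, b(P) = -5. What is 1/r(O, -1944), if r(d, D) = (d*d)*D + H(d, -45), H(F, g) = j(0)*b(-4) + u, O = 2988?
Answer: -1/17356311931 ≈ -5.7616e-11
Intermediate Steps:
u = -10 (u = -5 - 5 = -10)
H(F, g) = 5 (H(F, g) = -3*(-5) - 10 = 15 - 10 = 5)
r(d, D) = 5 + D*d² (r(d, D) = (d*d)*D + 5 = d²*D + 5 = D*d² + 5 = 5 + D*d²)
1/r(O, -1944) = 1/(5 - 1944*2988²) = 1/(5 - 1944*8928144) = 1/(5 - 17356311936) = 1/(-17356311931) = -1/17356311931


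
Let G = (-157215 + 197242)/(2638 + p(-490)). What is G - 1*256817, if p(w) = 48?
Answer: -689770435/2686 ≈ -2.5680e+5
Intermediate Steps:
G = 40027/2686 (G = (-157215 + 197242)/(2638 + 48) = 40027/2686 ≈ 14.902)
G - 1*256817 = 40027/2686 - 1*256817 = 40027/2686 - 256817 = -689770435/2686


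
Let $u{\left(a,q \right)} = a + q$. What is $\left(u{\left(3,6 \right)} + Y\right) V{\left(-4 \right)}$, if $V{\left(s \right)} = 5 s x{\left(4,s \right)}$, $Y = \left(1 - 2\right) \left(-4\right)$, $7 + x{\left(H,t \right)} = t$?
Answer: $2860$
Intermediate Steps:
$x{\left(H,t \right)} = -7 + t$
$Y = 4$ ($Y = \left(-1\right) \left(-4\right) = 4$)
$V{\left(s \right)} = 5 s \left(-7 + s\right)$
$\left(u{\left(3,6 \right)} + Y\right) V{\left(-4 \right)} = \left(\left(3 + 6\right) + 4\right) 5 \left(-4\right) \left(-7 - 4\right) = \left(9 + 4\right) 5 \left(-4\right) \left(-11\right) = 13 \cdot 220 = 2860$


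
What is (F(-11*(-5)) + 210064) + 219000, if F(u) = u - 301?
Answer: 428818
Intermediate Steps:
F(u) = -301 + u
(F(-11*(-5)) + 210064) + 219000 = ((-301 - 11*(-5)) + 210064) + 219000 = ((-301 + 55) + 210064) + 219000 = (-246 + 210064) + 219000 = 209818 + 219000 = 428818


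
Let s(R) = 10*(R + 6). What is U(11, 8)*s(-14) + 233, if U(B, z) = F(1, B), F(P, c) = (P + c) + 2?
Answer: -887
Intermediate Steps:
s(R) = 60 + 10*R (s(R) = 10*(6 + R) = 60 + 10*R)
F(P, c) = 2 + P + c
U(B, z) = 3 + B (U(B, z) = 2 + 1 + B = 3 + B)
U(11, 8)*s(-14) + 233 = (3 + 11)*(60 + 10*(-14)) + 233 = 14*(60 - 140) + 233 = 14*(-80) + 233 = -1120 + 233 = -887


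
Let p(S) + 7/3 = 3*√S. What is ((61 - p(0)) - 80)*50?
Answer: -2500/3 ≈ -833.33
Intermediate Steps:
p(S) = -7/3 + 3*√S
((61 - p(0)) - 80)*50 = ((61 - (-7/3 + 3*√0)) - 80)*50 = ((61 - (-7/3 + 3*0)) - 80)*50 = ((61 - (-7/3 + 0)) - 80)*50 = ((61 - 1*(-7/3)) - 80)*50 = ((61 + 7/3) - 80)*50 = (190/3 - 80)*50 = -50/3*50 = -2500/3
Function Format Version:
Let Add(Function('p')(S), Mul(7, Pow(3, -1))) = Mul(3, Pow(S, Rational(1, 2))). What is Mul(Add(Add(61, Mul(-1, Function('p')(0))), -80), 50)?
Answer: Rational(-2500, 3) ≈ -833.33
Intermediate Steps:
Function('p')(S) = Add(Rational(-7, 3), Mul(3, Pow(S, Rational(1, 2))))
Mul(Add(Add(61, Mul(-1, Function('p')(0))), -80), 50) = Mul(Add(Add(61, Mul(-1, Add(Rational(-7, 3), Mul(3, Pow(0, Rational(1, 2)))))), -80), 50) = Mul(Add(Add(61, Mul(-1, Add(Rational(-7, 3), Mul(3, 0)))), -80), 50) = Mul(Add(Add(61, Mul(-1, Add(Rational(-7, 3), 0))), -80), 50) = Mul(Add(Add(61, Mul(-1, Rational(-7, 3))), -80), 50) = Mul(Add(Add(61, Rational(7, 3)), -80), 50) = Mul(Add(Rational(190, 3), -80), 50) = Mul(Rational(-50, 3), 50) = Rational(-2500, 3)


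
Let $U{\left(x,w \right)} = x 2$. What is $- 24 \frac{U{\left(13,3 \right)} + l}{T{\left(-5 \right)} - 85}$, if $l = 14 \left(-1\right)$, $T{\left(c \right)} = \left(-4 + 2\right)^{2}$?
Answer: $\frac{32}{9} \approx 3.5556$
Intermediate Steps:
$U{\left(x,w \right)} = 2 x$
$T{\left(c \right)} = 4$ ($T{\left(c \right)} = \left(-2\right)^{2} = 4$)
$l = -14$
$- 24 \frac{U{\left(13,3 \right)} + l}{T{\left(-5 \right)} - 85} = - 24 \frac{2 \cdot 13 - 14}{4 - 85} = - 24 \frac{26 - 14}{-81} = - 24 \left(\left(- \frac{1}{81}\right) 12\right) = \left(-24\right) \left(- \frac{4}{27}\right) = \frac{32}{9}$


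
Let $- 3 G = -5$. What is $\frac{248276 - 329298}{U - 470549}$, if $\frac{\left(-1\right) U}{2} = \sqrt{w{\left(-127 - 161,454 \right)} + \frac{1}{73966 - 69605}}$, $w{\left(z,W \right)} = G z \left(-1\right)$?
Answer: $\frac{166262344721158}{965596743696637} - \frac{1134308 \sqrt{186302009}}{965596743696637} \approx 0.17217$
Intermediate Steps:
$G = \frac{5}{3}$ ($G = \left(- \frac{1}{3}\right) \left(-5\right) = \frac{5}{3} \approx 1.6667$)
$w{\left(z,W \right)} = - \frac{5 z}{3}$ ($w{\left(z,W \right)} = \frac{5 z}{3} \left(-1\right) = - \frac{5 z}{3}$)
$U = - \frac{2 \sqrt{186302009}}{623}$ ($U = - 2 \sqrt{- \frac{5 \left(-127 - 161\right)}{3} + \frac{1}{73966 - 69605}} = - 2 \sqrt{\left(- \frac{5}{3}\right) \left(-288\right) + \frac{1}{4361}} = - 2 \sqrt{480 + \frac{1}{4361}} = - 2 \sqrt{\frac{2093281}{4361}} = - 2 \frac{\sqrt{186302009}}{623} = - \frac{2 \sqrt{186302009}}{623} \approx -43.818$)
$\frac{248276 - 329298}{U - 470549} = \frac{248276 - 329298}{- \frac{2 \sqrt{186302009}}{623} - 470549} = - \frac{81022}{-470549 - \frac{2 \sqrt{186302009}}{623}}$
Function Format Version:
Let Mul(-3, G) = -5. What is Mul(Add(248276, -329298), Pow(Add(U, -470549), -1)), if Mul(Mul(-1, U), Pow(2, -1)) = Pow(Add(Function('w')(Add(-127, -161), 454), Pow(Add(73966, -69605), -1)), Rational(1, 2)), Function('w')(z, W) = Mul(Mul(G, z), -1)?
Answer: Add(Rational(166262344721158, 965596743696637), Mul(Rational(-1134308, 965596743696637), Pow(186302009, Rational(1, 2)))) ≈ 0.17217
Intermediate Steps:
G = Rational(5, 3) (G = Mul(Rational(-1, 3), -5) = Rational(5, 3) ≈ 1.6667)
Function('w')(z, W) = Mul(Rational(-5, 3), z) (Function('w')(z, W) = Mul(Mul(Rational(5, 3), z), -1) = Mul(Rational(-5, 3), z))
U = Mul(Rational(-2, 623), Pow(186302009, Rational(1, 2))) (U = Mul(-2, Pow(Add(Mul(Rational(-5, 3), Add(-127, -161)), Pow(Add(73966, -69605), -1)), Rational(1, 2))) = Mul(-2, Pow(Add(Mul(Rational(-5, 3), -288), Pow(4361, -1)), Rational(1, 2))) = Mul(-2, Pow(Add(480, Rational(1, 4361)), Rational(1, 2))) = Mul(-2, Pow(Rational(2093281, 4361), Rational(1, 2))) = Mul(-2, Mul(Rational(1, 623), Pow(186302009, Rational(1, 2)))) = Mul(Rational(-2, 623), Pow(186302009, Rational(1, 2))) ≈ -43.818)
Mul(Add(248276, -329298), Pow(Add(U, -470549), -1)) = Mul(Add(248276, -329298), Pow(Add(Mul(Rational(-2, 623), Pow(186302009, Rational(1, 2))), -470549), -1)) = Mul(-81022, Pow(Add(-470549, Mul(Rational(-2, 623), Pow(186302009, Rational(1, 2)))), -1))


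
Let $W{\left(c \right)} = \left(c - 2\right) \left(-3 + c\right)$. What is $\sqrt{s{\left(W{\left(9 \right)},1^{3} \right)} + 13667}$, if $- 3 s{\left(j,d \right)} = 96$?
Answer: $3 \sqrt{1515} \approx 116.77$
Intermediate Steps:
$W{\left(c \right)} = \left(-3 + c\right) \left(-2 + c\right)$ ($W{\left(c \right)} = \left(-2 + c\right) \left(-3 + c\right) = \left(-3 + c\right) \left(-2 + c\right)$)
$s{\left(j,d \right)} = -32$ ($s{\left(j,d \right)} = \left(- \frac{1}{3}\right) 96 = -32$)
$\sqrt{s{\left(W{\left(9 \right)},1^{3} \right)} + 13667} = \sqrt{-32 + 13667} = \sqrt{13635} = 3 \sqrt{1515}$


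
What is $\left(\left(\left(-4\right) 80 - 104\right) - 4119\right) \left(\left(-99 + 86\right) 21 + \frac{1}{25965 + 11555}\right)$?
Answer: $\frac{6647680391}{5360} \approx 1.2402 \cdot 10^{6}$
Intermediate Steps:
$\left(\left(\left(-4\right) 80 - 104\right) - 4119\right) \left(\left(-99 + 86\right) 21 + \frac{1}{25965 + 11555}\right) = \left(\left(-320 - 104\right) - 4119\right) \left(\left(-13\right) 21 + \frac{1}{37520}\right) = \left(-424 - 4119\right) \left(-273 + \frac{1}{37520}\right) = \left(-4543\right) \left(- \frac{10242959}{37520}\right) = \frac{6647680391}{5360}$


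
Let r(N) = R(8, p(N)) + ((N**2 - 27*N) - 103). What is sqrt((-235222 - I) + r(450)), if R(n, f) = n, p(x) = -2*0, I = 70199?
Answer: I*sqrt(115166) ≈ 339.36*I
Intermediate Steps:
p(x) = 0
r(N) = -95 + N**2 - 27*N (r(N) = 8 + ((N**2 - 27*N) - 103) = 8 + (-103 + N**2 - 27*N) = -95 + N**2 - 27*N)
sqrt((-235222 - I) + r(450)) = sqrt((-235222 - 1*70199) + (-95 + 450**2 - 27*450)) = sqrt((-235222 - 70199) + (-95 + 202500 - 12150)) = sqrt(-305421 + 190255) = sqrt(-115166) = I*sqrt(115166)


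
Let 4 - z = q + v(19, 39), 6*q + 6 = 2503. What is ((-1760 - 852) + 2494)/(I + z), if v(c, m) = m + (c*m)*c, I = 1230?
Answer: 708/79801 ≈ 0.0088721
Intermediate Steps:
q = 2497/6 (q = -1 + (⅙)*2503 = -1 + 2503/6 = 2497/6 ≈ 416.17)
v(c, m) = m + m*c²
z = -87181/6 (z = 4 - (2497/6 + 39*(1 + 19²)) = 4 - (2497/6 + 39*(1 + 361)) = 4 - (2497/6 + 39*362) = 4 - (2497/6 + 14118) = 4 - 1*87205/6 = 4 - 87205/6 = -87181/6 ≈ -14530.)
((-1760 - 852) + 2494)/(I + z) = ((-1760 - 852) + 2494)/(1230 - 87181/6) = (-2612 + 2494)/(-79801/6) = -118*(-6/79801) = 708/79801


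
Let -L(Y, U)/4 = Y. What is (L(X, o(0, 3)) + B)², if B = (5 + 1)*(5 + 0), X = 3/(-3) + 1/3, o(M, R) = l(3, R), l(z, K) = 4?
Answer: 9604/9 ≈ 1067.1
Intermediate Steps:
o(M, R) = 4
X = -⅔ (X = 3*(-⅓) + 1*(⅓) = -1 + ⅓ = -⅔ ≈ -0.66667)
L(Y, U) = -4*Y
B = 30 (B = 6*5 = 30)
(L(X, o(0, 3)) + B)² = (-4*(-⅔) + 30)² = (8/3 + 30)² = (98/3)² = 9604/9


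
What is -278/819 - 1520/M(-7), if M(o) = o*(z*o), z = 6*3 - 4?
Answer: -102542/40131 ≈ -2.5552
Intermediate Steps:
z = 14 (z = 18 - 4 = 14)
M(o) = 14*o**2 (M(o) = o*(14*o) = 14*o**2)
-278/819 - 1520/M(-7) = -278/819 - 1520/(14*(-7)**2) = -278*1/819 - 1520/(14*49) = -278/819 - 1520/686 = -278/819 - 1520*1/686 = -278/819 - 760/343 = -102542/40131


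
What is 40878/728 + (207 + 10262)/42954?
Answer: 440873761/7817628 ≈ 56.395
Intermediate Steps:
40878/728 + (207 + 10262)/42954 = 40878*(1/728) + 10469*(1/42954) = 20439/364 + 10469/42954 = 440873761/7817628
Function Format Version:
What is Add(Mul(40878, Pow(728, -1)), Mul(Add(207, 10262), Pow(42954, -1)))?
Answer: Rational(440873761, 7817628) ≈ 56.395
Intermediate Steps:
Add(Mul(40878, Pow(728, -1)), Mul(Add(207, 10262), Pow(42954, -1))) = Add(Mul(40878, Rational(1, 728)), Mul(10469, Rational(1, 42954))) = Add(Rational(20439, 364), Rational(10469, 42954)) = Rational(440873761, 7817628)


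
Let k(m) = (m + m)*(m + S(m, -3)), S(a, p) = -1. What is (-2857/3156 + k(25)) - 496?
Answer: 2218967/3156 ≈ 703.09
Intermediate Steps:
k(m) = 2*m*(-1 + m) (k(m) = (m + m)*(m - 1) = (2*m)*(-1 + m) = 2*m*(-1 + m))
(-2857/3156 + k(25)) - 496 = (-2857/3156 + 2*25*(-1 + 25)) - 496 = (-2857*1/3156 + 2*25*24) - 496 = (-2857/3156 + 1200) - 496 = 3784343/3156 - 496 = 2218967/3156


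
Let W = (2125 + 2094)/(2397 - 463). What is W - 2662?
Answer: -5144089/1934 ≈ -2659.8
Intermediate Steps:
W = 4219/1934 ≈ 2.1815
W - 2662 = 4219/1934 - 2662 = -5144089/1934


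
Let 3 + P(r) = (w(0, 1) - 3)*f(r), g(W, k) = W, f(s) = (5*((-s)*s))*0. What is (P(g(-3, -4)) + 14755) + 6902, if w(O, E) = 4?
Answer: 21654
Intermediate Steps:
f(s) = 0 (f(s) = (5*(-s²))*0 = -5*s²*0 = 0)
P(r) = -3 (P(r) = -3 + (4 - 3)*0 = -3 + 1*0 = -3 + 0 = -3)
(P(g(-3, -4)) + 14755) + 6902 = (-3 + 14755) + 6902 = 14752 + 6902 = 21654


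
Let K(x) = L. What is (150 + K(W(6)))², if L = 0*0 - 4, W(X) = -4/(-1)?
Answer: 21316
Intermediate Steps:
W(X) = 4 (W(X) = -4*(-1) = 4)
L = -4 (L = 0 - 4 = -4)
K(x) = -4
(150 + K(W(6)))² = (150 - 4)² = 146² = 21316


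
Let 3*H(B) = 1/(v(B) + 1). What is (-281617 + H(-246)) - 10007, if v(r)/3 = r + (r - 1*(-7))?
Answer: -1272063889/4362 ≈ -2.9162e+5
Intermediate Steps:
v(r) = 21 + 6*r (v(r) = 3*(r + (r - 1*(-7))) = 3*(r + (r + 7)) = 3*(r + (7 + r)) = 3*(7 + 2*r) = 21 + 6*r)
H(B) = 1/(3*(22 + 6*B)) (H(B) = 1/(3*((21 + 6*B) + 1)) = 1/(3*(22 + 6*B)))
(-281617 + H(-246)) - 10007 = (-281617 + 1/(6*(11 + 3*(-246)))) - 10007 = (-281617 + 1/(6*(11 - 738))) - 10007 = (-281617 + (1/6)/(-727)) - 10007 = (-281617 + (1/6)*(-1/727)) - 10007 = (-281617 - 1/4362) - 10007 = -1228413355/4362 - 10007 = -1272063889/4362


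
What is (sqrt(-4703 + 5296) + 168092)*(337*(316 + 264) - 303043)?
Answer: -18083841636 - 107583*sqrt(593) ≈ -1.8086e+10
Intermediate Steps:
(sqrt(-4703 + 5296) + 168092)*(337*(316 + 264) - 303043) = (sqrt(593) + 168092)*(337*580 - 303043) = (168092 + sqrt(593))*(195460 - 303043) = (168092 + sqrt(593))*(-107583) = -18083841636 - 107583*sqrt(593)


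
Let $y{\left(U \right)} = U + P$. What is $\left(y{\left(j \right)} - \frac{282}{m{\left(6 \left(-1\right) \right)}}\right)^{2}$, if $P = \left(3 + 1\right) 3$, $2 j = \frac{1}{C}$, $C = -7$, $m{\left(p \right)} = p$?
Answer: $\frac{680625}{196} \approx 3472.6$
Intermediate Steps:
$j = - \frac{1}{14}$ ($j = \frac{1}{2 \left(-7\right)} = \frac{1}{2} \left(- \frac{1}{7}\right) = - \frac{1}{14} \approx -0.071429$)
$P = 12$ ($P = 4 \cdot 3 = 12$)
$y{\left(U \right)} = 12 + U$ ($y{\left(U \right)} = U + 12 = 12 + U$)
$\left(y{\left(j \right)} - \frac{282}{m{\left(6 \left(-1\right) \right)}}\right)^{2} = \left(\left(12 - \frac{1}{14}\right) - \frac{282}{6 \left(-1\right)}\right)^{2} = \left(\frac{167}{14} - \frac{282}{-6}\right)^{2} = \left(\frac{167}{14} - -47\right)^{2} = \left(\frac{167}{14} + 47\right)^{2} = \left(\frac{825}{14}\right)^{2} = \frac{680625}{196}$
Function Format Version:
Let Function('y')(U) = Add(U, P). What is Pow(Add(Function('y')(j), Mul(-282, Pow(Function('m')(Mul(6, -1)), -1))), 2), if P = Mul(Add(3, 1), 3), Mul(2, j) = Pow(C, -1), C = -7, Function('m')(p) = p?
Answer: Rational(680625, 196) ≈ 3472.6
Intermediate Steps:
j = Rational(-1, 14) (j = Mul(Rational(1, 2), Pow(-7, -1)) = Mul(Rational(1, 2), Rational(-1, 7)) = Rational(-1, 14) ≈ -0.071429)
P = 12 (P = Mul(4, 3) = 12)
Function('y')(U) = Add(12, U) (Function('y')(U) = Add(U, 12) = Add(12, U))
Pow(Add(Function('y')(j), Mul(-282, Pow(Function('m')(Mul(6, -1)), -1))), 2) = Pow(Add(Add(12, Rational(-1, 14)), Mul(-282, Pow(Mul(6, -1), -1))), 2) = Pow(Add(Rational(167, 14), Mul(-282, Pow(-6, -1))), 2) = Pow(Add(Rational(167, 14), Mul(-282, Rational(-1, 6))), 2) = Pow(Add(Rational(167, 14), 47), 2) = Pow(Rational(825, 14), 2) = Rational(680625, 196)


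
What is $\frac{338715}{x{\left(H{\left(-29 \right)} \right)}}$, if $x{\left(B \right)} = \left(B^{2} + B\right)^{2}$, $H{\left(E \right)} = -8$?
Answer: $\frac{338715}{3136} \approx 108.01$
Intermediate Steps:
$x{\left(B \right)} = \left(B + B^{2}\right)^{2}$
$\frac{338715}{x{\left(H{\left(-29 \right)} \right)}} = \frac{338715}{\left(-8\right)^{2} \left(1 - 8\right)^{2}} = \frac{338715}{64 \left(-7\right)^{2}} = \frac{338715}{64 \cdot 49} = \frac{338715}{3136}$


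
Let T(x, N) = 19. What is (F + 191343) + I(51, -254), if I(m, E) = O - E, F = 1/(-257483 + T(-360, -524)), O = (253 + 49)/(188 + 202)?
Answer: 9619258228429/50205480 ≈ 1.9160e+5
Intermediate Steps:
O = 151/195 (O = 302/390 = 302*(1/390) = 151/195 ≈ 0.77436)
F = -1/257464 (F = 1/(-257483 + 19) = 1/(-257464) = -1/257464 ≈ -3.8840e-6)
I(m, E) = 151/195 - E
(F + 191343) + I(51, -254) = (-1/257464 + 191343) + (151/195 - 1*(-254)) = 49263934151/257464 + (151/195 + 254) = 49263934151/257464 + 49681/195 = 9619258228429/50205480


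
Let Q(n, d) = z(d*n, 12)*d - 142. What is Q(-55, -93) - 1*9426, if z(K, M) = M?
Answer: -10684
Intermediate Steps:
Q(n, d) = -142 + 12*d (Q(n, d) = 12*d - 142 = -142 + 12*d)
Q(-55, -93) - 1*9426 = (-142 + 12*(-93)) - 1*9426 = (-142 - 1116) - 9426 = -1258 - 9426 = -10684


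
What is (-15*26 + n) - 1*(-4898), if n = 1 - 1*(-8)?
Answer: 4517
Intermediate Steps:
n = 9 (n = 1 + 8 = 9)
(-15*26 + n) - 1*(-4898) = (-15*26 + 9) - 1*(-4898) = (-390 + 9) + 4898 = -381 + 4898 = 4517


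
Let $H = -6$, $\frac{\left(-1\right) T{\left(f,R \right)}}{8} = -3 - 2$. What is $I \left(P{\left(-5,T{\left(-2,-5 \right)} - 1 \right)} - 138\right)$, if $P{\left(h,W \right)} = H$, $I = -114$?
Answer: $16416$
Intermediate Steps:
$T{\left(f,R \right)} = 40$ ($T{\left(f,R \right)} = - 8 \left(-3 - 2\right) = \left(-8\right) \left(-5\right) = 40$)
$P{\left(h,W \right)} = -6$
$I \left(P{\left(-5,T{\left(-2,-5 \right)} - 1 \right)} - 138\right) = - 114 \left(-6 - 138\right) = \left(-114\right) \left(-144\right) = 16416$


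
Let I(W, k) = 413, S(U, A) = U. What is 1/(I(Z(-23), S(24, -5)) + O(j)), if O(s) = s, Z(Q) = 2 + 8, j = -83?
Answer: 1/330 ≈ 0.0030303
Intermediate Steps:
Z(Q) = 10
1/(I(Z(-23), S(24, -5)) + O(j)) = 1/(413 - 83) = 1/330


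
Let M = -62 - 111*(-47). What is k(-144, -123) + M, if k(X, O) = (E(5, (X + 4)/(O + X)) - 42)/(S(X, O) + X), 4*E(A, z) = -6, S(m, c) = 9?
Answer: 463979/90 ≈ 5155.3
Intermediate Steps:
E(A, z) = -3/2 (E(A, z) = (1/4)*(-6) = -3/2)
k(X, O) = -87/(2*(9 + X)) (k(X, O) = (-3/2 - 42)/(9 + X) = -87/(2*(9 + X)))
M = 5155 (M = -62 + 5217 = 5155)
k(-144, -123) + M = -87/(18 + 2*(-144)) + 5155 = -87/(18 - 288) + 5155 = -87/(-270) + 5155 = -87*(-1/270) + 5155 = 29/90 + 5155 = 463979/90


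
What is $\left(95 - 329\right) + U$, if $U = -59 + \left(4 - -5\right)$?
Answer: $-284$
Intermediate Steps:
$U = -50$ ($U = -59 + \left(4 + 5\right) = -59 + 9 = -50$)
$\left(95 - 329\right) + U = \left(95 - 329\right) - 50 = -234 - 50 = -284$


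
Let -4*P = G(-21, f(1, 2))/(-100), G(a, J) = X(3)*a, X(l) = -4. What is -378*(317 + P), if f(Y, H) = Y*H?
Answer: -5995269/50 ≈ -1.1991e+5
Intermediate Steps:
f(Y, H) = H*Y
G(a, J) = -4*a
P = 21/100 (P = -(-4*(-21))/(4*(-100)) = -21*(-1)/100 = -1/4*(-21/25) = 21/100 ≈ 0.21000)
-378*(317 + P) = -378*(317 + 21/100) = -378*31721/100 = -5995269/50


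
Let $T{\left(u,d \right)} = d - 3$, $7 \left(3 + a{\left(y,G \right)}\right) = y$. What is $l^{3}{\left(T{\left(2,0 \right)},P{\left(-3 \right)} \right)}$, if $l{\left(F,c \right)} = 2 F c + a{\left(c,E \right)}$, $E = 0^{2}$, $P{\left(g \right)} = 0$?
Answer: $-27$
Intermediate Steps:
$E = 0$
$a{\left(y,G \right)} = -3 + \frac{y}{7}$
$T{\left(u,d \right)} = -3 + d$
$l{\left(F,c \right)} = -3 + \frac{c}{7} + 2 F c$ ($l{\left(F,c \right)} = 2 F c + \left(-3 + \frac{c}{7}\right) = -3 + \frac{c}{7} + 2 F c$)
$l^{3}{\left(T{\left(2,0 \right)},P{\left(-3 \right)} \right)} = \left(-3 + \frac{1}{7} \cdot 0 + 2 \left(-3 + 0\right) 0\right)^{3} = \left(-3 + 0 + 2 \left(-3\right) 0\right)^{3} = \left(-3 + 0 + 0\right)^{3} = \left(-3\right)^{3} = -27$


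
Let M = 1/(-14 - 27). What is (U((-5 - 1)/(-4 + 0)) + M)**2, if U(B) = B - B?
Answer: 1/1681 ≈ 0.00059488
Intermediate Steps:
M = -1/41 (M = 1/(-41) = -1/41 ≈ -0.024390)
U(B) = 0
(U((-5 - 1)/(-4 + 0)) + M)**2 = (0 - 1/41)**2 = (-1/41)**2 = 1/1681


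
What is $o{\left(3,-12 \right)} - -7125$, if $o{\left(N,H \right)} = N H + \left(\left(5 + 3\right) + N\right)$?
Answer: $7100$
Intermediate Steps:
$o{\left(N,H \right)} = 8 + N + H N$ ($o{\left(N,H \right)} = H N + \left(8 + N\right) = 8 + N + H N$)
$o{\left(3,-12 \right)} - -7125 = \left(8 + 3 - 36\right) - -7125 = \left(8 + 3 - 36\right) + 7125 = -25 + 7125 = 7100$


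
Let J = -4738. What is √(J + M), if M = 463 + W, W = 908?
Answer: I*√3367 ≈ 58.026*I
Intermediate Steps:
M = 1371 (M = 463 + 908 = 1371)
√(J + M) = √(-4738 + 1371) = √(-3367) = I*√3367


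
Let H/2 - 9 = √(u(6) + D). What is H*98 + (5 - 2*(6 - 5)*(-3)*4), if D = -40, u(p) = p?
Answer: 1793 + 196*I*√34 ≈ 1793.0 + 1142.9*I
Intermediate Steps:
H = 18 + 2*I*√34 (H = 18 + 2*√(6 - 40) = 18 + 2*√(-34) = 18 + 2*(I*√34) = 18 + 2*I*√34 ≈ 18.0 + 11.662*I)
H*98 + (5 - 2*(6 - 5)*(-3)*4) = (18 + 2*I*√34)*98 + (5 - 2*(6 - 5)*(-3)*4) = (1764 + 196*I*√34) + (5 - 2*(-3)*4) = (1764 + 196*I*√34) + (5 + 6*4) = (1764 + 196*I*√34) + (5 + 24) = (1764 + 196*I*√34) + 29 = 1793 + 196*I*√34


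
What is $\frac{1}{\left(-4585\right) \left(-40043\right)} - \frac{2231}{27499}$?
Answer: $- \frac{409605225306}{5048738165345} \approx -0.08113$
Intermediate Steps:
$\frac{1}{\left(-4585\right) \left(-40043\right)} - \frac{2231}{27499} = \left(- \frac{1}{4585}\right) \left(- \frac{1}{40043}\right) - \frac{2231}{27499} = \frac{1}{183597155} - \frac{2231}{27499} = - \frac{409605225306}{5048738165345}$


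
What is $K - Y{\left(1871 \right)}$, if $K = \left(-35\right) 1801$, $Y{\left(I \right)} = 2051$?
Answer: $-65086$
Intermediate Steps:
$K = -63035$
$K - Y{\left(1871 \right)} = -63035 - 2051 = -65086$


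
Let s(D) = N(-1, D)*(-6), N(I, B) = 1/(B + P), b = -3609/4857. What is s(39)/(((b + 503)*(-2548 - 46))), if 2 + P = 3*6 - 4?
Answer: 1619/17929232546 ≈ 9.0299e-8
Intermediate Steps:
P = 12 (P = -2 + (3*6 - 4) = -2 + (18 - 4) = -2 + 14 = 12)
b = -1203/1619 (b = -3609*1/4857 = -1203/1619 ≈ -0.74305)
N(I, B) = 1/(12 + B) (N(I, B) = 1/(B + 12) = 1/(12 + B))
s(D) = -6/(12 + D)
s(39)/(((b + 503)*(-2548 - 46))) = (-6/(12 + 39))/(((-1203/1619 + 503)*(-2548 - 46))) = (-6/51)/(((813154/1619)*(-2594))) = (-6*1/51)/(-2109321476/1619) = -2/17*(-1619/2109321476) = 1619/17929232546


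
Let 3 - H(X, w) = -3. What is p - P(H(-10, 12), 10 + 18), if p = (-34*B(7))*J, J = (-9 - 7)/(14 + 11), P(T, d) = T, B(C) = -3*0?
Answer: -6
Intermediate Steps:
H(X, w) = 6 (H(X, w) = 3 - 1*(-3) = 3 + 3 = 6)
B(C) = 0
J = -16/25 ≈ -0.64000
p = 0 (p = -34*0*(-16/25) = 0*(-16/25) = 0)
p - P(H(-10, 12), 10 + 18) = 0 - 1*6 = 0 - 6 = -6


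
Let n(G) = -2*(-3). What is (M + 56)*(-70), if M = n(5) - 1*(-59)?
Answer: -8470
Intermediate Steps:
n(G) = 6
M = 65 (M = 6 - 1*(-59) = 6 + 59 = 65)
(M + 56)*(-70) = (65 + 56)*(-70) = 121*(-70) = -8470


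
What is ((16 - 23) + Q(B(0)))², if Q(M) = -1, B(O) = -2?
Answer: 64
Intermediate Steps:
((16 - 23) + Q(B(0)))² = ((16 - 23) - 1)² = (-7 - 1)² = (-8)² = 64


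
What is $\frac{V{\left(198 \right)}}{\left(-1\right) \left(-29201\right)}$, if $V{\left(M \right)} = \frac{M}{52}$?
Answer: $\frac{99}{759226} \approx 0.0001304$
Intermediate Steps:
$V{\left(M \right)} = \frac{M}{52}$ ($V{\left(M \right)} = M \frac{1}{52} = \frac{M}{52}$)
$\frac{V{\left(198 \right)}}{\left(-1\right) \left(-29201\right)} = \frac{\frac{1}{52} \cdot 198}{\left(-1\right) \left(-29201\right)} = \frac{99}{26 \cdot 29201} = \frac{99}{26} \cdot \frac{1}{29201} = \frac{99}{759226}$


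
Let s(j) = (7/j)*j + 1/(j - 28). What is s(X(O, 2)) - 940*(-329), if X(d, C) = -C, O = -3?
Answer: 9278009/30 ≈ 3.0927e+5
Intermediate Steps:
s(j) = 7 + 1/(-28 + j)
s(X(O, 2)) - 940*(-329) = (-195 + 7*(-1*2))/(-28 - 1*2) - 940*(-329) = (-195 + 7*(-2))/(-28 - 2) + 309260 = (-195 - 14)/(-30) + 309260 = -1/30*(-209) + 309260 = 209/30 + 309260 = 9278009/30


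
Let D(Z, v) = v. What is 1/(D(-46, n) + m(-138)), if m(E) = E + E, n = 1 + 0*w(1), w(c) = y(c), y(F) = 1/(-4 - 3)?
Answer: -1/275 ≈ -0.0036364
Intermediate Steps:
y(F) = -⅐ (y(F) = 1/(-7) = -⅐)
w(c) = -⅐
n = 1 (n = 1 + 0*(-⅐) = 1 + 0 = 1)
m(E) = 2*E
1/(D(-46, n) + m(-138)) = 1/(1 + 2*(-138)) = 1/(1 - 276) = 1/(-275) = -1/275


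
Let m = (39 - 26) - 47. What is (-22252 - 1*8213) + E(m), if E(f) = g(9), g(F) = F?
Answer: -30456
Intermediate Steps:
m = -34 (m = 13 - 47 = -34)
E(f) = 9
(-22252 - 1*8213) + E(m) = (-22252 - 1*8213) + 9 = (-22252 - 8213) + 9 = -30465 + 9 = -30456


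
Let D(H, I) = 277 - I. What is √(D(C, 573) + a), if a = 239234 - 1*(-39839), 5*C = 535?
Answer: √278777 ≈ 527.99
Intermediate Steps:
C = 107 (C = (⅕)*535 = 107)
a = 279073 (a = 239234 + 39839 = 279073)
√(D(C, 573) + a) = √((277 - 1*573) + 279073) = √((277 - 573) + 279073) = √(-296 + 279073) = √278777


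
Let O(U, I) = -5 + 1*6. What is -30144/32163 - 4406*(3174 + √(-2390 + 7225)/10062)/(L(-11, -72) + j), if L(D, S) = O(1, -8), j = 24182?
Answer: -50057453036/86421981 - 2203*√4835/121664673 ≈ -579.22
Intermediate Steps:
O(U, I) = 1 (O(U, I) = -5 + 6 = 1)
L(D, S) = 1
-30144/32163 - 4406*(3174 + √(-2390 + 7225)/10062)/(L(-11, -72) + j) = -30144/32163 - 4406*(3174 + √(-2390 + 7225)/10062)/(1 + 24182) = -30144*1/32163 - (4661548/8061 + 2203*√4835/121664673) = -10048/10721 - (4661548/8061 + 2203*√4835/121664673) = -10048/10721 - 4406*(1058/8061 + √4835/243329346) = -10048/10721 + (-4661548/8061 - 2203*√4835/121664673) = -50057453036/86421981 - 2203*√4835/121664673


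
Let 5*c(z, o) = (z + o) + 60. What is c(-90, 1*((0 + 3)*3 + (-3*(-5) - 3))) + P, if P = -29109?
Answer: -145554/5 ≈ -29111.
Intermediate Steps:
c(z, o) = 12 + o/5 + z/5 (c(z, o) = ((z + o) + 60)/5 = ((o + z) + 60)/5 = (60 + o + z)/5 = 12 + o/5 + z/5)
c(-90, 1*((0 + 3)*3 + (-3*(-5) - 3))) + P = (12 + (1*((0 + 3)*3 + (-3*(-5) - 3)))/5 + (⅕)*(-90)) - 29109 = (12 + (1*(3*3 + (15 - 3)))/5 - 18) - 29109 = (12 + (1*(9 + 12))/5 - 18) - 29109 = (12 + (1*21)/5 - 18) - 29109 = (12 + (⅕)*21 - 18) - 29109 = (12 + 21/5 - 18) - 29109 = -9/5 - 29109 = -145554/5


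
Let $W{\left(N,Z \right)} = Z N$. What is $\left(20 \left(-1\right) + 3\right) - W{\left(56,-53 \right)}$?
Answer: $2951$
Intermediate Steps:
$W{\left(N,Z \right)} = N Z$
$\left(20 \left(-1\right) + 3\right) - W{\left(56,-53 \right)} = \left(20 \left(-1\right) + 3\right) - 56 \left(-53\right) = \left(-20 + 3\right) - -2968 = -17 + 2968 = 2951$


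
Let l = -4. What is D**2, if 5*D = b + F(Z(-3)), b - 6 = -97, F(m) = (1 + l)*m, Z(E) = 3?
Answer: 400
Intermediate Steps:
F(m) = -3*m (F(m) = (1 - 4)*m = -3*m)
b = -91 (b = 6 - 97 = -91)
D = -20 (D = (-91 - 3*3)/5 = (-91 - 9)/5 = (1/5)*(-100) = -20)
D**2 = (-20)**2 = 400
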